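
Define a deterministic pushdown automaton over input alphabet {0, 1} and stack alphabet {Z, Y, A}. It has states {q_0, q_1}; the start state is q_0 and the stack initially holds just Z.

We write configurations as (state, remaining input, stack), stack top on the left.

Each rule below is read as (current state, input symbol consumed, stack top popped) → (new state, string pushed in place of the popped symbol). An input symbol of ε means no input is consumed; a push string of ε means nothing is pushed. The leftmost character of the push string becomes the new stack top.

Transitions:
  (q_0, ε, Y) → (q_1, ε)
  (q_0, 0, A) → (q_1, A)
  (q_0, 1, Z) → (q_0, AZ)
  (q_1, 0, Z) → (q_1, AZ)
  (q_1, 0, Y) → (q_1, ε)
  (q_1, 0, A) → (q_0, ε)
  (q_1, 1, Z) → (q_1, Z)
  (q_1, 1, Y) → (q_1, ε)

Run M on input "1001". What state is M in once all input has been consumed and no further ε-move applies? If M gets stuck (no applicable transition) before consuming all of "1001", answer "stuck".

(q_0, 1001, Z) ⊢ (q_0, 001, AZ) ⊢ (q_1, 01, AZ) ⊢ (q_0, 1, Z) ⊢ (q_0, ε, AZ)
All input consumed; M is in state q_0.

q_0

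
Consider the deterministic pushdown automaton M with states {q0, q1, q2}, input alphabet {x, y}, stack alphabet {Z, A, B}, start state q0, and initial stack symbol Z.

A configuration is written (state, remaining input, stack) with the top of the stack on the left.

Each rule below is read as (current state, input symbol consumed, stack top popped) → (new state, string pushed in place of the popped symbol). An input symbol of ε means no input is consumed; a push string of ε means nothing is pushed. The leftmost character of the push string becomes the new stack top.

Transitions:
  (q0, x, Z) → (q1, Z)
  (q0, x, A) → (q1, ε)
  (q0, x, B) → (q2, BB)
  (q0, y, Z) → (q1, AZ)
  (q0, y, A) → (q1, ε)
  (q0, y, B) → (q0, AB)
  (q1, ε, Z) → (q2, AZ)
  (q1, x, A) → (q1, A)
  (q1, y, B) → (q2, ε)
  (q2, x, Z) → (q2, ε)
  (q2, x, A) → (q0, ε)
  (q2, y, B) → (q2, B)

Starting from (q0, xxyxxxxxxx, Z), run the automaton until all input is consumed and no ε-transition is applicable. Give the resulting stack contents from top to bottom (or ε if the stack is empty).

(q0, xxyxxxxxxx, Z)
  read x, top Z: go to q1, push Z → (q1, xyxxxxxxx, Z)
  ε-move, top Z: go to q2, push AZ → (q2, xyxxxxxxx, AZ)
  read x, top A: go to q0, push ε → (q0, yxxxxxxx, Z)
  read y, top Z: go to q1, push AZ → (q1, xxxxxxx, AZ)
  read x, top A: go to q1, push A → (q1, xxxxxx, AZ)
  read x, top A: go to q1, push A → (q1, xxxxx, AZ)
  read x, top A: go to q1, push A → (q1, xxxx, AZ)
  read x, top A: go to q1, push A → (q1, xxx, AZ)
  read x, top A: go to q1, push A → (q1, xx, AZ)
  read x, top A: go to q1, push A → (q1, x, AZ)
  read x, top A: go to q1, push A → (q1, ε, AZ)
All input consumed in state q1 with stack AZ.

AZ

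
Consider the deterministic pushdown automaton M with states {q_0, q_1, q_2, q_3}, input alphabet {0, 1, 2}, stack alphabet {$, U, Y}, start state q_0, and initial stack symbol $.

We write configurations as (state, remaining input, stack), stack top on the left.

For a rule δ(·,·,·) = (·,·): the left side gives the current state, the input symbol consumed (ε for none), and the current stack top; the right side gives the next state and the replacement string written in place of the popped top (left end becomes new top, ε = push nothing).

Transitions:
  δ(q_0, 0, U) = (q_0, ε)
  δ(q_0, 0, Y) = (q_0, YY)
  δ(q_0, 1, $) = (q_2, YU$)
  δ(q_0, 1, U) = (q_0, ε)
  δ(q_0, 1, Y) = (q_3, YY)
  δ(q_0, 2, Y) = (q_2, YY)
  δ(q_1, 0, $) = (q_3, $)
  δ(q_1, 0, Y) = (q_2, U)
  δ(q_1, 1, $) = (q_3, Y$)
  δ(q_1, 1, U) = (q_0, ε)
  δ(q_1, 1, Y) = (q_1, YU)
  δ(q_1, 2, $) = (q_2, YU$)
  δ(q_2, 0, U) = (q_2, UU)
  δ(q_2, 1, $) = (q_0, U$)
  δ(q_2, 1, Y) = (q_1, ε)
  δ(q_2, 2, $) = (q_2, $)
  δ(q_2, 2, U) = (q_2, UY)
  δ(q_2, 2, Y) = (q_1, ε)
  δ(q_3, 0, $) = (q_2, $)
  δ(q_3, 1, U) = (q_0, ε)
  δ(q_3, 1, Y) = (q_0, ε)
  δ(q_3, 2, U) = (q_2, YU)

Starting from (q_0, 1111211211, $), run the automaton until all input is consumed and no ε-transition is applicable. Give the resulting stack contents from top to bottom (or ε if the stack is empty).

(q_0, 1111211211, $)
  read 1, top $: go to q_2, push YU$ → (q_2, 111211211, YU$)
  read 1, top Y: go to q_1, push ε → (q_1, 11211211, U$)
  read 1, top U: go to q_0, push ε → (q_0, 1211211, $)
  read 1, top $: go to q_2, push YU$ → (q_2, 211211, YU$)
  read 2, top Y: go to q_1, push ε → (q_1, 11211, U$)
  read 1, top U: go to q_0, push ε → (q_0, 1211, $)
  read 1, top $: go to q_2, push YU$ → (q_2, 211, YU$)
  read 2, top Y: go to q_1, push ε → (q_1, 11, U$)
  read 1, top U: go to q_0, push ε → (q_0, 1, $)
  read 1, top $: go to q_2, push YU$ → (q_2, ε, YU$)
All input consumed in state q_2 with stack YU$.

YU$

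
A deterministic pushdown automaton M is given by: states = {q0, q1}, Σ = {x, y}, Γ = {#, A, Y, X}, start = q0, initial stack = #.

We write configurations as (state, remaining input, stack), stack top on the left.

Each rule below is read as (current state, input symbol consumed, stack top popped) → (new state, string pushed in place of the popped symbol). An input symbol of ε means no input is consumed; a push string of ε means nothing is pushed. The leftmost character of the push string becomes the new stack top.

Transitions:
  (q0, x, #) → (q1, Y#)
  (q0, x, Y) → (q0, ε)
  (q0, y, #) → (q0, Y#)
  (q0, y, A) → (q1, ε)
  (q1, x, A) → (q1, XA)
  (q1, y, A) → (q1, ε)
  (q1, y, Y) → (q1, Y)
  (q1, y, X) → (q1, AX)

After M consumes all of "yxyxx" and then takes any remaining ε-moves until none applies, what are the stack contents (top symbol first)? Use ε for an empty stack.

(q0, yxyxx, #)
  read y, top #: go to q0, push Y# → (q0, xyxx, Y#)
  read x, top Y: go to q0, push ε → (q0, yxx, #)
  read y, top #: go to q0, push Y# → (q0, xx, Y#)
  read x, top Y: go to q0, push ε → (q0, x, #)
  read x, top #: go to q1, push Y# → (q1, ε, Y#)
All input consumed in state q1 with stack Y#.

Y#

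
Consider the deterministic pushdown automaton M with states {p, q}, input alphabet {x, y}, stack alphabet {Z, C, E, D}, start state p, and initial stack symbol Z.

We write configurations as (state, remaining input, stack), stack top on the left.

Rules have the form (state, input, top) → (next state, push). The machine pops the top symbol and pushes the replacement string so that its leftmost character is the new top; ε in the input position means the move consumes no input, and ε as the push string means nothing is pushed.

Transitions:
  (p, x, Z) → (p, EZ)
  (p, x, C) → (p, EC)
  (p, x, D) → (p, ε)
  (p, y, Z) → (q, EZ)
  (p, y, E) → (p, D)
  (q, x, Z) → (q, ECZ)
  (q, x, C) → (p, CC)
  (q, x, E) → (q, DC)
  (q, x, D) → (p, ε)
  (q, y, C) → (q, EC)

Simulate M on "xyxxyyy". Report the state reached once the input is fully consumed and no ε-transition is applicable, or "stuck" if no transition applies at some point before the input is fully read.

(p, xyxxyyy, Z)
  read x, top Z: go to p, push EZ → (p, yxxyyy, EZ)
  read y, top E: go to p, push D → (p, xxyyy, DZ)
  read x, top D: go to p, push ε → (p, xyyy, Z)
  read x, top Z: go to p, push EZ → (p, yyy, EZ)
  read y, top E: go to p, push D → (p, yy, DZ)
No transition for (p, y, top D); M blocks with input yy remaining.

stuck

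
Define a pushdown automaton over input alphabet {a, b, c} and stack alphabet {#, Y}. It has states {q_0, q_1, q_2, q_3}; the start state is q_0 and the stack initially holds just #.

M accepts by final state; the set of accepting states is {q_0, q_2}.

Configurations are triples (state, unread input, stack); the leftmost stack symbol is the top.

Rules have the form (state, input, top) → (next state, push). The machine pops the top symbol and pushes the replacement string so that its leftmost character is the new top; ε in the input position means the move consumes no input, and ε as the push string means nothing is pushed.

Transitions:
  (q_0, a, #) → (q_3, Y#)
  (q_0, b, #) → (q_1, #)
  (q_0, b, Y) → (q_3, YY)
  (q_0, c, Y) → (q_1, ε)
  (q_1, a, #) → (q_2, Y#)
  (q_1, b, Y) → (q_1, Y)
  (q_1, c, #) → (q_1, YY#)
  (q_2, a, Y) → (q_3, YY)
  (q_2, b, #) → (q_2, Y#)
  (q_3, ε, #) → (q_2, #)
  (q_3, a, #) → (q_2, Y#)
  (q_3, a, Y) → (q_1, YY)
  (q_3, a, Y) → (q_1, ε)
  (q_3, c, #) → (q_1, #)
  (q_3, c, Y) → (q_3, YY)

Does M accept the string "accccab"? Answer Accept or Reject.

Reject

No computation consumes all input and reaches a final state.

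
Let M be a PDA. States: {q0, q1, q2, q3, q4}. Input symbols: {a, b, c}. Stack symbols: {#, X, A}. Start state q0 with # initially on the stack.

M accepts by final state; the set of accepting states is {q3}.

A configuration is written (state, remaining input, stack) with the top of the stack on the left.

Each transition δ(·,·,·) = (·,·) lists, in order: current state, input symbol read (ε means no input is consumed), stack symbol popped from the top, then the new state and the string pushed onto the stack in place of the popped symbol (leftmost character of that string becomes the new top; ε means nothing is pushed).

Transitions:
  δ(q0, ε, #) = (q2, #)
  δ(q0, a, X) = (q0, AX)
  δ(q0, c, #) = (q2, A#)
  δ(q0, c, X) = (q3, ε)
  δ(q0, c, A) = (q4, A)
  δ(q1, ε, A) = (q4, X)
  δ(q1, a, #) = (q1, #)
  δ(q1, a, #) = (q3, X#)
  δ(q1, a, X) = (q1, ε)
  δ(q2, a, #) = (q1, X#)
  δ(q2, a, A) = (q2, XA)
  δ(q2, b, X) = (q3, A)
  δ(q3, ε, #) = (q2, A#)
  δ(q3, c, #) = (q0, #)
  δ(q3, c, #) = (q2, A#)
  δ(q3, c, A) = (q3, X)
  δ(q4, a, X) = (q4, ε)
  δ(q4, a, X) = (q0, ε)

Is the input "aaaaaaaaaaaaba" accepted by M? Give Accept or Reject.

Reject

No computation consumes all input and reaches a final state.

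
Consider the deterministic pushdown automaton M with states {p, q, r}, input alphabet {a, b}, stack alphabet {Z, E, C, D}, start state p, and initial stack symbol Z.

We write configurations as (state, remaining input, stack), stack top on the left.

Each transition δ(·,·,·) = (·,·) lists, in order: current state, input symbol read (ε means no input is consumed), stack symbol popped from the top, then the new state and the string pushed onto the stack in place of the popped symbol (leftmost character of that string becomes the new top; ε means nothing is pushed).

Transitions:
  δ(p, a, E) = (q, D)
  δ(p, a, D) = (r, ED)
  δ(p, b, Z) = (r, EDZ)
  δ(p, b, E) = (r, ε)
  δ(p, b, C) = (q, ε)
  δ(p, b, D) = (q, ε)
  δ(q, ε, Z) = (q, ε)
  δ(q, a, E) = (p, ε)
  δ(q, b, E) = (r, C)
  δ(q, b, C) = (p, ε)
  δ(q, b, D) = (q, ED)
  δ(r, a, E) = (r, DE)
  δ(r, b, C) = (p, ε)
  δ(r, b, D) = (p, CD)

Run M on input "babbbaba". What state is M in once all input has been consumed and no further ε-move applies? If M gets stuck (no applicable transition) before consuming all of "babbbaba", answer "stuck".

(p, babbbaba, Z)
  read b, top Z: go to r, push EDZ → (r, abbbaba, EDZ)
  read a, top E: go to r, push DE → (r, bbbaba, DEDZ)
  read b, top D: go to p, push CD → (p, bbaba, CDEDZ)
  read b, top C: go to q, push ε → (q, baba, DEDZ)
  read b, top D: go to q, push ED → (q, aba, EDEDZ)
  read a, top E: go to p, push ε → (p, ba, DEDZ)
  read b, top D: go to q, push ε → (q, a, EDZ)
  read a, top E: go to p, push ε → (p, ε, DZ)
All input consumed; M is in state p.

p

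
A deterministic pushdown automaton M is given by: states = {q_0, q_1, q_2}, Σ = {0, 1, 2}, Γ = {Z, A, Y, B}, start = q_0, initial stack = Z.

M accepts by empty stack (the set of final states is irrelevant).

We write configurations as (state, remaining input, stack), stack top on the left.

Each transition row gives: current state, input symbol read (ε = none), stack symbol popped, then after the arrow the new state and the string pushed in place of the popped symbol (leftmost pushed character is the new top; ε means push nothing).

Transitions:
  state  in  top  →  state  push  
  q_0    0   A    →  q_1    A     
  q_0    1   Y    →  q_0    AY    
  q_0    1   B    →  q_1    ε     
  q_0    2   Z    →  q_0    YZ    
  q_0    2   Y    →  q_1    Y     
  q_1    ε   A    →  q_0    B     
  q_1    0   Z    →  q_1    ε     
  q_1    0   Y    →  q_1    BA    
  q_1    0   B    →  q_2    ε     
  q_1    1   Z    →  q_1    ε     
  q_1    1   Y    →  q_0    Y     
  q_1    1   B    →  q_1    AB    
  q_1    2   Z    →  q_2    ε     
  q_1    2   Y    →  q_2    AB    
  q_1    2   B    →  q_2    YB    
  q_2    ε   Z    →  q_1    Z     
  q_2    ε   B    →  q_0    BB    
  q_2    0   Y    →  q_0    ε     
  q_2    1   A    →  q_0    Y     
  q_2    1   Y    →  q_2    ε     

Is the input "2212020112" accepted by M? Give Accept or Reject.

Accept

(q_0, 2212020112, Z) ⊢ (q_0, 212020112, YZ) ⊢ (q_1, 12020112, YZ) ⊢ (q_0, 2020112, YZ) ⊢ (q_1, 020112, YZ) ⊢ (q_1, 20112, BAZ) ⊢ (q_2, 0112, YBAZ) ⊢ (q_0, 112, BAZ) ⊢ (q_1, 12, AZ) ⊢ (q_0, 12, BZ) ⊢ (q_1, 2, Z) ⊢ (q_2, ε, ε)
All input consumed and the stack is empty.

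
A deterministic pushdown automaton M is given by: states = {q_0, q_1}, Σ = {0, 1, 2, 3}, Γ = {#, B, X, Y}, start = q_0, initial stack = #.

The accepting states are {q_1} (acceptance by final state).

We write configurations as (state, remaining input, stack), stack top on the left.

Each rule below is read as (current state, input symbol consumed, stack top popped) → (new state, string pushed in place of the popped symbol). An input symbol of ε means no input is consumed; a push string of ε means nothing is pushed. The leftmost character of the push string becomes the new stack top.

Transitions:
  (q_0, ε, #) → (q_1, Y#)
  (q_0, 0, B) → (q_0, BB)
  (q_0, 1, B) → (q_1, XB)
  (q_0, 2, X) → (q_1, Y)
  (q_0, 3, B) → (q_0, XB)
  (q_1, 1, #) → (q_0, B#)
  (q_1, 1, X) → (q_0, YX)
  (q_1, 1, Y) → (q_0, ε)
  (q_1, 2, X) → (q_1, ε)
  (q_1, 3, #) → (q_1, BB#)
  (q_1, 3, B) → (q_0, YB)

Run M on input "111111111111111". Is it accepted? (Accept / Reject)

Accept

(q_0, 111111111111111, #)
  ε-move, top #: go to q_1, push Y# → (q_1, 111111111111111, Y#)
  read 1, top Y: go to q_0, push ε → (q_0, 11111111111111, #)
  ε-move, top #: go to q_1, push Y# → (q_1, 11111111111111, Y#)
  read 1, top Y: go to q_0, push ε → (q_0, 1111111111111, #)
  ε-move, top #: go to q_1, push Y# → (q_1, 1111111111111, Y#)
  read 1, top Y: go to q_0, push ε → (q_0, 111111111111, #)
  ε-move, top #: go to q_1, push Y# → (q_1, 111111111111, Y#)
  read 1, top Y: go to q_0, push ε → (q_0, 11111111111, #)
  ε-move, top #: go to q_1, push Y# → (q_1, 11111111111, Y#)
  read 1, top Y: go to q_0, push ε → (q_0, 1111111111, #)
  ε-move, top #: go to q_1, push Y# → (q_1, 1111111111, Y#)
  read 1, top Y: go to q_0, push ε → (q_0, 111111111, #)
  ε-move, top #: go to q_1, push Y# → (q_1, 111111111, Y#)
  read 1, top Y: go to q_0, push ε → (q_0, 11111111, #)
  ε-move, top #: go to q_1, push Y# → (q_1, 11111111, Y#)
  read 1, top Y: go to q_0, push ε → (q_0, 1111111, #)
  ε-move, top #: go to q_1, push Y# → (q_1, 1111111, Y#)
  read 1, top Y: go to q_0, push ε → (q_0, 111111, #)
  ε-move, top #: go to q_1, push Y# → (q_1, 111111, Y#)
  read 1, top Y: go to q_0, push ε → (q_0, 11111, #)
  ε-move, top #: go to q_1, push Y# → (q_1, 11111, Y#)
  read 1, top Y: go to q_0, push ε → (q_0, 1111, #)
  ε-move, top #: go to q_1, push Y# → (q_1, 1111, Y#)
  read 1, top Y: go to q_0, push ε → (q_0, 111, #)
  ε-move, top #: go to q_1, push Y# → (q_1, 111, Y#)
  read 1, top Y: go to q_0, push ε → (q_0, 11, #)
  ε-move, top #: go to q_1, push Y# → (q_1, 11, Y#)
  read 1, top Y: go to q_0, push ε → (q_0, 1, #)
  ε-move, top #: go to q_1, push Y# → (q_1, 1, Y#)
  read 1, top Y: go to q_0, push ε → (q_0, ε, #)
  ε-move, top #: go to q_1, push Y# → (q_1, ε, Y#)
All input consumed; state q_1 ∈ F.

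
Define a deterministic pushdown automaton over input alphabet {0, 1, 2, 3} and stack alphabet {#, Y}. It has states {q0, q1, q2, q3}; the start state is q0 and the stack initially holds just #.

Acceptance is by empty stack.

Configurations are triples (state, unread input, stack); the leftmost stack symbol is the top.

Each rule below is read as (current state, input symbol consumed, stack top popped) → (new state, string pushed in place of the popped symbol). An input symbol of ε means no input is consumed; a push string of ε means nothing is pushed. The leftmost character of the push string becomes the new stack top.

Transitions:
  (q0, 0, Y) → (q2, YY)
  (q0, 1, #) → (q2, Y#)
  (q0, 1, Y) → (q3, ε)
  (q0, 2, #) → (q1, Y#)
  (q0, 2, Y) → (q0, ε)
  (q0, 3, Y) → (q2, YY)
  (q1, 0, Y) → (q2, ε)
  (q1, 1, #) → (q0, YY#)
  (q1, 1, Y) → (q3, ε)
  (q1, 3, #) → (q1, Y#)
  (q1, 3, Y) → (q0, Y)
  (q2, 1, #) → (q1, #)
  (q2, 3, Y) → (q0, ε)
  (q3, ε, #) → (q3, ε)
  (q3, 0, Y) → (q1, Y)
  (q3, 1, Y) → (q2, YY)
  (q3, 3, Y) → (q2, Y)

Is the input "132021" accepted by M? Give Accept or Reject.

Reject

(q0, 132021, #)
  read 1, top #: go to q2, push Y# → (q2, 32021, Y#)
  read 3, top Y: go to q0, push ε → (q0, 2021, #)
  read 2, top #: go to q1, push Y# → (q1, 021, Y#)
  read 0, top Y: go to q2, push ε → (q2, 21, #)
No transition applies at (q2, 21, #); input not fully consumed.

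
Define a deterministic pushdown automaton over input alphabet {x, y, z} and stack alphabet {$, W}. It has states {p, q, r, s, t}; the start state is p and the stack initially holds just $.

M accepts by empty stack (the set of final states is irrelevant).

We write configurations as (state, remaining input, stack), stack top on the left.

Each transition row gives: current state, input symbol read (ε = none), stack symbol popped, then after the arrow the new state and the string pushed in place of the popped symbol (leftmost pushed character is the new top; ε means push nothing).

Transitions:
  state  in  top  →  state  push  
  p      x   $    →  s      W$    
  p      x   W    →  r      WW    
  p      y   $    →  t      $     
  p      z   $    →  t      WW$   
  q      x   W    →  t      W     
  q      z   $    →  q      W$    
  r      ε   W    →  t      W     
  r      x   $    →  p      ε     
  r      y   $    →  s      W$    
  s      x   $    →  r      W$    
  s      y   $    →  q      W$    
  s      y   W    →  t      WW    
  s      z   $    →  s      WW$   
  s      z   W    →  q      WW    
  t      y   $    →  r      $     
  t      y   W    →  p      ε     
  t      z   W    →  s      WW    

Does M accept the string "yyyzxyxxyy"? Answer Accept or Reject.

Reject

(p, yyyzxyxxyy, $) ⊢ (t, yyzxyxxyy, $) ⊢ (r, yzxyxxyy, $) ⊢ (s, zxyxxyy, W$) ⊢ (q, xyxxyy, WW$) ⊢ (t, yxxyy, WW$) ⊢ (p, xxyy, W$) ⊢ (r, xyy, WW$) ⊢ (t, xyy, WW$)
No transition applies at (t, xyy, WW$); input not fully consumed.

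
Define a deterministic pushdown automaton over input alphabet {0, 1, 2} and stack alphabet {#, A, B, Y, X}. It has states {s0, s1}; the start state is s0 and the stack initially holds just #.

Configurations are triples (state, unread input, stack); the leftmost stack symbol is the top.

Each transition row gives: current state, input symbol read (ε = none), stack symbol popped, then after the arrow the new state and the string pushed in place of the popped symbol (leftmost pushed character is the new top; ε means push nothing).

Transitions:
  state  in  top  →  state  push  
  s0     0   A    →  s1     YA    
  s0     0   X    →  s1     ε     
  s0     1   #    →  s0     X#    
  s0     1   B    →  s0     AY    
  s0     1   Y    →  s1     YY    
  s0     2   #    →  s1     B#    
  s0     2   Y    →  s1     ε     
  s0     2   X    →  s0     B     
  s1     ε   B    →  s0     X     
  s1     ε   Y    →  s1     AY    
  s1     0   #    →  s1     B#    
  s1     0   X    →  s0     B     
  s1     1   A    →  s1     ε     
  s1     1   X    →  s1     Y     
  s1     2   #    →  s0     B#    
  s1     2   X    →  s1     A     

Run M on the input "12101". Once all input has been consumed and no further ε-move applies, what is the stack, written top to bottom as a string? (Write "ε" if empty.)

(s0, 12101, #)
  read 1, top #: go to s0, push X# → (s0, 2101, X#)
  read 2, top X: go to s0, push B → (s0, 101, B#)
  read 1, top B: go to s0, push AY → (s0, 01, AY#)
  read 0, top A: go to s1, push YA → (s1, 1, YAY#)
  ε-move, top Y: go to s1, push AY → (s1, 1, AYAY#)
  read 1, top A: go to s1, push ε → (s1, ε, YAY#)
  ε-move, top Y: go to s1, push AY → (s1, ε, AYAY#)
All input consumed in state s1 with stack AYAY#.

AYAY#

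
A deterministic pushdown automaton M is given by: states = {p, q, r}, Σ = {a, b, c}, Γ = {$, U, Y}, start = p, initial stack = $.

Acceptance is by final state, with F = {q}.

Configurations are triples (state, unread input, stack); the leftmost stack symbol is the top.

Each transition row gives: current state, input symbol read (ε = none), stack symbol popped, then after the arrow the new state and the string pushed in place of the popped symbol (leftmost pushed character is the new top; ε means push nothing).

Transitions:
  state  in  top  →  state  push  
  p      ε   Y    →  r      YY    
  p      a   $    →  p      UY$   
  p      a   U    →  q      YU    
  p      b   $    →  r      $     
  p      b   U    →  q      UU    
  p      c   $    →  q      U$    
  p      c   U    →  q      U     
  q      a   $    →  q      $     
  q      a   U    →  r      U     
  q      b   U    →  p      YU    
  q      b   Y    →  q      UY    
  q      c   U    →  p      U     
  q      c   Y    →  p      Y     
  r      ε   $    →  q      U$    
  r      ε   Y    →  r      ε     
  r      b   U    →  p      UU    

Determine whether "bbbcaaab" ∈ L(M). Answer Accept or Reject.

(p, bbbcaaab, $)
  read b, top $: go to r, push $ → (r, bbcaaab, $)
  ε-move, top $: go to q, push U$ → (q, bbcaaab, U$)
  read b, top U: go to p, push YU → (p, bcaaab, YU$)
  ε-move, top Y: go to r, push YY → (r, bcaaab, YYU$)
  ε-move, top Y: go to r, push ε → (r, bcaaab, YU$)
  ε-move, top Y: go to r, push ε → (r, bcaaab, U$)
  read b, top U: go to p, push UU → (p, caaab, UU$)
  read c, top U: go to q, push U → (q, aaab, UU$)
  read a, top U: go to r, push U → (r, aab, UU$)
No transition applies at (r, aab, UU$); input not fully consumed.

Reject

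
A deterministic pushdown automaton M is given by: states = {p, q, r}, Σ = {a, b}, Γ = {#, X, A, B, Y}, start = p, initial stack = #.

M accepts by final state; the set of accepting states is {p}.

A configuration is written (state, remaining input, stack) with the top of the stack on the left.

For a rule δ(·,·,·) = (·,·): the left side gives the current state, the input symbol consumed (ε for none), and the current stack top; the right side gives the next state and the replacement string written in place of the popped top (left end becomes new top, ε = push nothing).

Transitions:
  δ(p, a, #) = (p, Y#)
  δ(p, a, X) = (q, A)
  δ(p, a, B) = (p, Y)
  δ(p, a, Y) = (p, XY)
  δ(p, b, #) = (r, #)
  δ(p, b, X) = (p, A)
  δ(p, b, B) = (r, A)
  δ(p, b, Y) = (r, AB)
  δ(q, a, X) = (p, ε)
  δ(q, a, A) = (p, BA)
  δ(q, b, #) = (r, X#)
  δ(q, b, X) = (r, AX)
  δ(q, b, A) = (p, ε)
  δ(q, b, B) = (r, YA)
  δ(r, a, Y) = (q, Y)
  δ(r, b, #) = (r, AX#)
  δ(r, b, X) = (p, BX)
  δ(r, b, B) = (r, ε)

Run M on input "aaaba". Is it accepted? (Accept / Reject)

(p, aaaba, #)
  read a, top #: go to p, push Y# → (p, aaba, Y#)
  read a, top Y: go to p, push XY → (p, aba, XY#)
  read a, top X: go to q, push A → (q, ba, AY#)
  read b, top A: go to p, push ε → (p, a, Y#)
  read a, top Y: go to p, push XY → (p, ε, XY#)
All input consumed; state p ∈ F.

Accept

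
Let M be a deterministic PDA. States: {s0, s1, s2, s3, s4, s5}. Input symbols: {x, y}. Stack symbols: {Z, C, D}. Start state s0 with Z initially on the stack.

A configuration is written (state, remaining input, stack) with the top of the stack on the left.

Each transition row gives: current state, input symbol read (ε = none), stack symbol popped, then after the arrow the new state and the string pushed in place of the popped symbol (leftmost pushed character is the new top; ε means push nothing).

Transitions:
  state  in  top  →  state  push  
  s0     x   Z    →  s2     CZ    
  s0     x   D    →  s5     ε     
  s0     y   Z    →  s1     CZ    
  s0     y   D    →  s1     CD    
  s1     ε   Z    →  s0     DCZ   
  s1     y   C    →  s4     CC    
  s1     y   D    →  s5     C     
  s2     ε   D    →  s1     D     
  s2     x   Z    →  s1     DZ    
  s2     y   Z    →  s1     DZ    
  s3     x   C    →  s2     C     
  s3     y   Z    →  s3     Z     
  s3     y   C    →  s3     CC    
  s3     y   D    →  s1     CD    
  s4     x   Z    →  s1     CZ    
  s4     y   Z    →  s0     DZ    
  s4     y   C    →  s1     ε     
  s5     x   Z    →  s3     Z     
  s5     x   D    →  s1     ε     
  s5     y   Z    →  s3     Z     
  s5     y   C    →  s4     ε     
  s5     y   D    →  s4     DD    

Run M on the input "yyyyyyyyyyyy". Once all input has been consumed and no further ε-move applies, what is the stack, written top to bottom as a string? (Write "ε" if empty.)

(s0, yyyyyyyyyyyy, Z) ⊢ (s1, yyyyyyyyyyy, CZ) ⊢ (s4, yyyyyyyyyy, CCZ) ⊢ (s1, yyyyyyyyy, CZ) ⊢ (s4, yyyyyyyy, CCZ) ⊢ (s1, yyyyyyy, CZ) ⊢ (s4, yyyyyy, CCZ) ⊢ (s1, yyyyy, CZ) ⊢ (s4, yyyy, CCZ) ⊢ (s1, yyy, CZ) ⊢ (s4, yy, CCZ) ⊢ (s1, y, CZ) ⊢ (s4, ε, CCZ)
All input consumed in state s4 with stack CCZ.

CCZ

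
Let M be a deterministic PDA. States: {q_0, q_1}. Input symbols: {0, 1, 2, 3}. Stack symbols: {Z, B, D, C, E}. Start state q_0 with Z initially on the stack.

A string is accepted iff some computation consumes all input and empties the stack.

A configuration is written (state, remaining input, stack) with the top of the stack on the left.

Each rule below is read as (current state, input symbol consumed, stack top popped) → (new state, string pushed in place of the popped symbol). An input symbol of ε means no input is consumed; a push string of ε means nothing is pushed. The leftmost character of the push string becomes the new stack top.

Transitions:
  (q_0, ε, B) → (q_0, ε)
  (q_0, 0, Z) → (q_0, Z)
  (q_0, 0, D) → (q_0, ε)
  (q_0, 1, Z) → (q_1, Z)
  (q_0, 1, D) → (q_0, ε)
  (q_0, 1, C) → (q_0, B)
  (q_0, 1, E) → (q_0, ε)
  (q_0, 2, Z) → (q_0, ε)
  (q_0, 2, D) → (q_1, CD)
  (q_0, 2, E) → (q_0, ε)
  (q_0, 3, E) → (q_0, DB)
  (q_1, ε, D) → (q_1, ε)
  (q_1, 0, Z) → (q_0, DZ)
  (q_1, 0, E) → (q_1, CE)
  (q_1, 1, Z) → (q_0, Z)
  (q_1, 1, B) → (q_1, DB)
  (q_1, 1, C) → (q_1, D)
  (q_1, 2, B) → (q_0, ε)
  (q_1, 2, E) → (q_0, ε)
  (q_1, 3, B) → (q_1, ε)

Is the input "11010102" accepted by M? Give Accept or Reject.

Accept

(q_0, 11010102, Z) ⊢ (q_1, 1010102, Z) ⊢ (q_0, 010102, Z) ⊢ (q_0, 10102, Z) ⊢ (q_1, 0102, Z) ⊢ (q_0, 102, DZ) ⊢ (q_0, 02, Z) ⊢ (q_0, 2, Z) ⊢ (q_0, ε, ε)
All input consumed and the stack is empty.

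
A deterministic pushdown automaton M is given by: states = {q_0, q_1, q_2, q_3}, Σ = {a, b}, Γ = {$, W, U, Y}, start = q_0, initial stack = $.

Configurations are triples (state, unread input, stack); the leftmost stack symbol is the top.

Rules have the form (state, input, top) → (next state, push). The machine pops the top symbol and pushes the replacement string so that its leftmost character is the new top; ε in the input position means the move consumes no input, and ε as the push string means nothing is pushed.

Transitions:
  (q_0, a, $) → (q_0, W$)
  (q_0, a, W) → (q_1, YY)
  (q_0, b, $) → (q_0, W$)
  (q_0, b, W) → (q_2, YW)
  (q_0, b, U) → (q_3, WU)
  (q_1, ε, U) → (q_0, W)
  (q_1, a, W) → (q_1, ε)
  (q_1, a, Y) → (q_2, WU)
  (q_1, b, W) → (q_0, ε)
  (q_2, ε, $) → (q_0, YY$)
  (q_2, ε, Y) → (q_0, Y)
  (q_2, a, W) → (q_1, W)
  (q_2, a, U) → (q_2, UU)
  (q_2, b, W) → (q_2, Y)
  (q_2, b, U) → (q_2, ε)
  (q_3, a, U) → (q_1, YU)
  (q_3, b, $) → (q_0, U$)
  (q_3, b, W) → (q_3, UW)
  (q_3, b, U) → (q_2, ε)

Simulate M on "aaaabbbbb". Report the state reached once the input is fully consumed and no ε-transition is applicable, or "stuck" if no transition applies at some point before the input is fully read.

q_0

(q_0, aaaabbbbb, $) ⊢ (q_0, aaabbbbb, W$) ⊢ (q_1, aabbbbb, YY$) ⊢ (q_2, abbbbb, WUY$) ⊢ (q_1, bbbbb, WUY$) ⊢ (q_0, bbbb, UY$) ⊢ (q_3, bbb, WUY$) ⊢ (q_3, bb, UWUY$) ⊢ (q_2, b, WUY$) ⊢ (q_2, ε, YUY$) ⊢ (q_0, ε, YUY$)
All input consumed; M is in state q_0.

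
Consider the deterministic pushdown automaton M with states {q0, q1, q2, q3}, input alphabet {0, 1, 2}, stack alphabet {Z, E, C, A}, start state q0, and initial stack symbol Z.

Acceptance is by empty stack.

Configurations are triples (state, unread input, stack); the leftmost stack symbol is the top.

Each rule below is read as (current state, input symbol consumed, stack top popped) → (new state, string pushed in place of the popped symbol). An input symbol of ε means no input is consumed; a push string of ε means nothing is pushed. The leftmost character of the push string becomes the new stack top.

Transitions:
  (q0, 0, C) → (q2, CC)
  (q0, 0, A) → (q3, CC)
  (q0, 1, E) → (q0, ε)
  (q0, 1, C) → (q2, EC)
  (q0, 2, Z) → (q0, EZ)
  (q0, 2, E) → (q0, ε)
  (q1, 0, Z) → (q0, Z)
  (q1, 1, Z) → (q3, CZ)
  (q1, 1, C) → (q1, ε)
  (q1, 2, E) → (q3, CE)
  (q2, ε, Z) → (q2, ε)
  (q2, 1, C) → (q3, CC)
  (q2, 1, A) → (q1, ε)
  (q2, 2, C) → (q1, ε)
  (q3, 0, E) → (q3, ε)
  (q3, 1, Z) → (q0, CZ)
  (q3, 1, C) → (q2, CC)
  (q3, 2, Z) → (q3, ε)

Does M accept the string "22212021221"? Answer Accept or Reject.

(q0, 22212021221, Z)
  read 2, top Z: go to q0, push EZ → (q0, 2212021221, EZ)
  read 2, top E: go to q0, push ε → (q0, 212021221, Z)
  read 2, top Z: go to q0, push EZ → (q0, 12021221, EZ)
  read 1, top E: go to q0, push ε → (q0, 2021221, Z)
  read 2, top Z: go to q0, push EZ → (q0, 021221, EZ)
No transition applies at (q0, 021221, EZ); input not fully consumed.

Reject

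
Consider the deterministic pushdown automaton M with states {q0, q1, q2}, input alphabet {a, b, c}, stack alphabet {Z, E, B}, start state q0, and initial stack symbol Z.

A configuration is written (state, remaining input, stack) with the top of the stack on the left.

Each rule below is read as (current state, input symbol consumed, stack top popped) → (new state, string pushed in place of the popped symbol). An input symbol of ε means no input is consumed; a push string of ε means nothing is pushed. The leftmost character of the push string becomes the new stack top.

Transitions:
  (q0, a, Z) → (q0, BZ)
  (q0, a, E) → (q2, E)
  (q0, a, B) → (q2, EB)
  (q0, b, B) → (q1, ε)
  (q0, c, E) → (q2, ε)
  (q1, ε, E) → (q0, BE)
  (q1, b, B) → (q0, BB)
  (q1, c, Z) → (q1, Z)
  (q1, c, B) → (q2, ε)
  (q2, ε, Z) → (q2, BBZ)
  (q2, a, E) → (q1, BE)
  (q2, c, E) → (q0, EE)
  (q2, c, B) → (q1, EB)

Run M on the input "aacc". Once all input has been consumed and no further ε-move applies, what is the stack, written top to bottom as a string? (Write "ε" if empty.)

EBZ

(q0, aacc, Z)
  read a, top Z: go to q0, push BZ → (q0, acc, BZ)
  read a, top B: go to q2, push EB → (q2, cc, EBZ)
  read c, top E: go to q0, push EE → (q0, c, EEBZ)
  read c, top E: go to q2, push ε → (q2, ε, EBZ)
All input consumed in state q2 with stack EBZ.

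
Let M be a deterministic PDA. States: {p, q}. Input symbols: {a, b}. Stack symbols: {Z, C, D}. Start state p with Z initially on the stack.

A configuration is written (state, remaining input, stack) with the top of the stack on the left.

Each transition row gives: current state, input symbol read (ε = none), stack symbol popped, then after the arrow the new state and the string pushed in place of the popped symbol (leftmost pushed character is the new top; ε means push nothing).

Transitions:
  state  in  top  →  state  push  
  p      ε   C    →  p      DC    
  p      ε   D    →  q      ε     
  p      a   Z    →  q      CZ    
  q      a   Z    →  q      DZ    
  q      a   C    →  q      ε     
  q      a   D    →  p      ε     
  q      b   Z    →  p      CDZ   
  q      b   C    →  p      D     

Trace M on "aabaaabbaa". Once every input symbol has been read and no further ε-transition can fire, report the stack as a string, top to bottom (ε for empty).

Z

(p, aabaaabbaa, Z)
  read a, top Z: go to q, push CZ → (q, abaaabbaa, CZ)
  read a, top C: go to q, push ε → (q, baaabbaa, Z)
  read b, top Z: go to p, push CDZ → (p, aaabbaa, CDZ)
  ε-move, top C: go to p, push DC → (p, aaabbaa, DCDZ)
  ε-move, top D: go to q, push ε → (q, aaabbaa, CDZ)
  read a, top C: go to q, push ε → (q, aabbaa, DZ)
  read a, top D: go to p, push ε → (p, abbaa, Z)
  read a, top Z: go to q, push CZ → (q, bbaa, CZ)
  read b, top C: go to p, push D → (p, baa, DZ)
  ε-move, top D: go to q, push ε → (q, baa, Z)
  read b, top Z: go to p, push CDZ → (p, aa, CDZ)
  ε-move, top C: go to p, push DC → (p, aa, DCDZ)
  ε-move, top D: go to q, push ε → (q, aa, CDZ)
  read a, top C: go to q, push ε → (q, a, DZ)
  read a, top D: go to p, push ε → (p, ε, Z)
All input consumed in state p with stack Z.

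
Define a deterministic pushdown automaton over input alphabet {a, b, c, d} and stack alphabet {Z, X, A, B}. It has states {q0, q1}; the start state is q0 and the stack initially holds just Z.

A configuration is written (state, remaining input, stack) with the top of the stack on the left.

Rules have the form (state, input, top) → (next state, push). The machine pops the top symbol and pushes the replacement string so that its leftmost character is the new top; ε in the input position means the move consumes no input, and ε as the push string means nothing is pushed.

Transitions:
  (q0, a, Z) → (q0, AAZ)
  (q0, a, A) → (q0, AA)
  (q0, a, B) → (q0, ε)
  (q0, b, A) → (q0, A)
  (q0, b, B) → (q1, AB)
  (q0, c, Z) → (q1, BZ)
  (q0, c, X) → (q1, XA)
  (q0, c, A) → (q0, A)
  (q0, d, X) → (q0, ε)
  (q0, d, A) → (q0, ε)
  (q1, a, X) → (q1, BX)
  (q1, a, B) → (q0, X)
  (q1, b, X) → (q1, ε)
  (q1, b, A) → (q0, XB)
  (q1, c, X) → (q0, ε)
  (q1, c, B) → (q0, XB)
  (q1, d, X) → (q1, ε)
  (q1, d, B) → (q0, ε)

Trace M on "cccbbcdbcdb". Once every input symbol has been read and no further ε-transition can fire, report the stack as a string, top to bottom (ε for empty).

(q0, cccbbcdbcdb, Z)
  read c, top Z: go to q1, push BZ → (q1, ccbbcdbcdb, BZ)
  read c, top B: go to q0, push XB → (q0, cbbcdbcdb, XBZ)
  read c, top X: go to q1, push XA → (q1, bbcdbcdb, XABZ)
  read b, top X: go to q1, push ε → (q1, bcdbcdb, ABZ)
  read b, top A: go to q0, push XB → (q0, cdbcdb, XBBZ)
  read c, top X: go to q1, push XA → (q1, dbcdb, XABBZ)
  read d, top X: go to q1, push ε → (q1, bcdb, ABBZ)
  read b, top A: go to q0, push XB → (q0, cdb, XBBBZ)
  read c, top X: go to q1, push XA → (q1, db, XABBBZ)
  read d, top X: go to q1, push ε → (q1, b, ABBBZ)
  read b, top A: go to q0, push XB → (q0, ε, XBBBBZ)
All input consumed in state q0 with stack XBBBBZ.

XBBBBZ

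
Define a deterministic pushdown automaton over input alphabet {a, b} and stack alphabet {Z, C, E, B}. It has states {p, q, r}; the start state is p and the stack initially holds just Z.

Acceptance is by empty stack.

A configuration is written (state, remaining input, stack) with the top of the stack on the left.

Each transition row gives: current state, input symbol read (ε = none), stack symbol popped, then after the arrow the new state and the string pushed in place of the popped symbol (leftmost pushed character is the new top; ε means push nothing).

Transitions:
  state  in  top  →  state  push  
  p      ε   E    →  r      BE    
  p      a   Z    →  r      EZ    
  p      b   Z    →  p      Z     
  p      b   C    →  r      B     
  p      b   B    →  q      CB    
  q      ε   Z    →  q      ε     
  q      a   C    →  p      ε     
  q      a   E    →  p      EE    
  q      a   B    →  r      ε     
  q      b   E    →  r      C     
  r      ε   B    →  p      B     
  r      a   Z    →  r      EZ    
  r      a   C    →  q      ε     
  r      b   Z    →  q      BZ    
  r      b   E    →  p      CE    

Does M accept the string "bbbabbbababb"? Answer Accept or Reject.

(p, bbbabbbababb, Z) ⊢ (p, bbabbbababb, Z) ⊢ (p, babbbababb, Z) ⊢ (p, abbbababb, Z) ⊢ (r, bbbababb, EZ) ⊢ (p, bbababb, CEZ) ⊢ (r, bababb, BEZ) ⊢ (p, bababb, BEZ) ⊢ (q, ababb, CBEZ) ⊢ (p, babb, BEZ) ⊢ (q, abb, CBEZ) ⊢ (p, bb, BEZ) ⊢ (q, b, CBEZ)
No transition applies at (q, b, CBEZ); input not fully consumed.

Reject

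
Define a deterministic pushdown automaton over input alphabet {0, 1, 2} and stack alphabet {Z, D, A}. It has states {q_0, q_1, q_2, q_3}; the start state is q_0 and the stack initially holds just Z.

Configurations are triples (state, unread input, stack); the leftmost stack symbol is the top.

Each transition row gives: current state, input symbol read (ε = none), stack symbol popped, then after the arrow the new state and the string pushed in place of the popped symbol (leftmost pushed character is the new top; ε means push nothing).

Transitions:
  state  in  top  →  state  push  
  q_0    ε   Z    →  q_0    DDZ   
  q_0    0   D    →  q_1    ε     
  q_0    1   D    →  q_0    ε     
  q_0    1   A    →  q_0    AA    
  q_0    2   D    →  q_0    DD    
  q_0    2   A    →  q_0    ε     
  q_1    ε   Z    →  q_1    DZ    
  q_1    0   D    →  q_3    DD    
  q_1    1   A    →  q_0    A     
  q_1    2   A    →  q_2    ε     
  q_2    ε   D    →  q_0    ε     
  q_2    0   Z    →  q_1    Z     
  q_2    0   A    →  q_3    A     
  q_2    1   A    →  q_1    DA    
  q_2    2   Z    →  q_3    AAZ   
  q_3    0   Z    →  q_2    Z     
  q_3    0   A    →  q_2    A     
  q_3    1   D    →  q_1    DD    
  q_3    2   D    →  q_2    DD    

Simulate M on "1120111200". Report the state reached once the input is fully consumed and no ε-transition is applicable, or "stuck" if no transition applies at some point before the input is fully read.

stuck

(q_0, 1120111200, Z) ⊢ (q_0, 1120111200, DDZ) ⊢ (q_0, 120111200, DZ) ⊢ (q_0, 20111200, Z) ⊢ (q_0, 20111200, DDZ) ⊢ (q_0, 0111200, DDDZ) ⊢ (q_1, 111200, DDZ)
No transition for (q_1, 1, top D); M blocks with input 111200 remaining.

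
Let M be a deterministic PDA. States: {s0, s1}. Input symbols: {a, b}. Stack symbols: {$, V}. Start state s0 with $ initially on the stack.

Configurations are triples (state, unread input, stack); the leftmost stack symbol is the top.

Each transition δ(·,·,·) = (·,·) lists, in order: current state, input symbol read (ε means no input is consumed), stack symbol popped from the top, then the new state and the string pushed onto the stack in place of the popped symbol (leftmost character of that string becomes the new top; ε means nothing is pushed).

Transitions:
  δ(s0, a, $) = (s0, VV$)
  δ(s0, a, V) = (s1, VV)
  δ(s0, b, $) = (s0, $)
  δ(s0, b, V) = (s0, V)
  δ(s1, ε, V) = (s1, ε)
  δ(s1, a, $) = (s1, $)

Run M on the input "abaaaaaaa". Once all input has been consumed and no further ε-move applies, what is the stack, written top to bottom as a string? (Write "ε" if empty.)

$

(s0, abaaaaaaa, $) ⊢ (s0, baaaaaaa, VV$) ⊢ (s0, aaaaaaa, VV$) ⊢ (s1, aaaaaa, VVV$) ⊢ (s1, aaaaaa, VV$) ⊢ (s1, aaaaaa, V$) ⊢ (s1, aaaaaa, $) ⊢ (s1, aaaaa, $) ⊢ (s1, aaaa, $) ⊢ (s1, aaa, $) ⊢ (s1, aa, $) ⊢ (s1, a, $) ⊢ (s1, ε, $)
All input consumed in state s1 with stack $.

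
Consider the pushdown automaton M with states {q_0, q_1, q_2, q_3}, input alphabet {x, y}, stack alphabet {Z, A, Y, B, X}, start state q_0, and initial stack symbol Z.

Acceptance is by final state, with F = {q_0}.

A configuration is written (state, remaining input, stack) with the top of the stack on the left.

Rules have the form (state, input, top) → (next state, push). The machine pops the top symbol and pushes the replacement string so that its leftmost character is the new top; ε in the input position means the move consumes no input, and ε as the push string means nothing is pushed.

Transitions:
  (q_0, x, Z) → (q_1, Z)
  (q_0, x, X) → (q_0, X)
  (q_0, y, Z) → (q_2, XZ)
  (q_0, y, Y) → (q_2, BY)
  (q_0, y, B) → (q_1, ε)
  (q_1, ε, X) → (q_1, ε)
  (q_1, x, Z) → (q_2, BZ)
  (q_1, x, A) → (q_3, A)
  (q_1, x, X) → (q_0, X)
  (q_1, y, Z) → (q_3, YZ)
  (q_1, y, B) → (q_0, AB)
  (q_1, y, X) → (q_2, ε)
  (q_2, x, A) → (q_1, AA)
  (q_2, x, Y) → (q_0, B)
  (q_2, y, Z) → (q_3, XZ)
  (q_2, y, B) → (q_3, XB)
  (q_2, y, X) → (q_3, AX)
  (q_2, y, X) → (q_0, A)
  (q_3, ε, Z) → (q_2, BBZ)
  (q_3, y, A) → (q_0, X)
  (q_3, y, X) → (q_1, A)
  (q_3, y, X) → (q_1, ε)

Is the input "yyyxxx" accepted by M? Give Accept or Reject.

One accepting computation: (q_0, yyyxxx, Z) ⊢ (q_2, yyxxx, XZ) ⊢ (q_3, yxxx, AXZ) ⊢ (q_0, xxx, XXZ) ⊢ (q_0, xx, XXZ) ⊢ (q_0, x, XXZ) ⊢ (q_0, ε, XXZ)
All input consumed and state q_0 ∈ F.

Accept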